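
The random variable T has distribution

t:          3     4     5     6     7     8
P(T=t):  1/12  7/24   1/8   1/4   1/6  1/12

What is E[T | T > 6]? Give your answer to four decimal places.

P(T > 6) = 1/6 + 1/12 = 1/4.
E[T | T > 6] = [7·1/6 + 8·1/12] / (1/4)
 = 11/6 / (1/4)
 = 22/3

7.3333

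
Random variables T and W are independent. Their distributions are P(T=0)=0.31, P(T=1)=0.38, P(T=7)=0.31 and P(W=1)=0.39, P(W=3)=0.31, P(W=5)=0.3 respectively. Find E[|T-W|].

E[|T-W|] = Σ_t Σ_w |t-w| · P(T=t)P(W=w)
 = 1·0.1209 + 3·0.0961 + 5·0.093 + 0·0.1482 + 2·0.1178 + 4·0.114 + 6·0.1209 + 4·0.0961 + 2·0.093
 = 0.1209 + 0.2883 + 0.465 + 0 + 0.2356 + 0.456 + 0.7254 + 0.3844 + 0.186
 = 2.8616

2.8616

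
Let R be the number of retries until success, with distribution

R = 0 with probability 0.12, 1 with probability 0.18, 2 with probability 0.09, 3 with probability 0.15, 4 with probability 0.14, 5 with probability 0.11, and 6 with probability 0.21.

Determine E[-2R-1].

-7.36

E[-2R-1] = Σ (-2r-1)·P(R=r)
 = (-1)·0.12 + (-3)·0.18 + (-5)·0.09 + (-7)·0.15 + (-9)·0.14 + (-11)·0.11 + (-13)·0.21
 = (-0.12) + (-0.54) + (-0.45) + (-1.05) + (-1.26) + (-1.21) + (-2.73)
 = -7.36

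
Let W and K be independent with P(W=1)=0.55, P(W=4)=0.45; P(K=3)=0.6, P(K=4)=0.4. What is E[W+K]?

5.75

E[W+K] = Σ_w Σ_k (w+k) · P(W=w)P(K=k)
 = 4·0.33 + 5·0.22 + 7·0.27 + 8·0.18
 = 1.32 + 1.1 + 1.89 + 1.44
 = 5.75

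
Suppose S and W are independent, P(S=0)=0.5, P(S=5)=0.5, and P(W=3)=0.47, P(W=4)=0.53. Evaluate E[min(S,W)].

1.765

E[min(S,W)] = Σ_s Σ_w min(s,w) · P(S=s)P(W=w)
 = 0·0.235 + 0·0.265 + 3·0.235 + 4·0.265
 = 0 + 0 + 0.705 + 1.06
 = 1.765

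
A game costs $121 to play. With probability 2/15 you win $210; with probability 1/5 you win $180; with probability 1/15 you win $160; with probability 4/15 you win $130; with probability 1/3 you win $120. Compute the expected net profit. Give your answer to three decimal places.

E[payout] = 210·2/15 + 180·1/5 + 160·1/15 + 130·4/15 + 120·1/3
 = 28 + 36 + 32/3 + 104/3 + 40
 = 448/3
Net = 448/3 - 121 = 85/3

28.333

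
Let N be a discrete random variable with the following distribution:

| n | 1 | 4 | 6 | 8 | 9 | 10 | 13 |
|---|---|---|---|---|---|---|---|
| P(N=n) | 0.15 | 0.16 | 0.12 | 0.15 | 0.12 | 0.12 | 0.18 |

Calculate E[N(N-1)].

E[N(N-1)] = Σ n(n-1)·P(N=n)
 = 0·0.15 + 12·0.16 + 30·0.12 + 56·0.15 + 72·0.12 + 90·0.12 + 156·0.18
 = 0 + 1.92 + 3.6 + 8.4 + 8.64 + 10.8 + 28.08
 = 61.44

61.44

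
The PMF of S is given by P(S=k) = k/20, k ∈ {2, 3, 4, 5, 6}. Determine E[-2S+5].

-4

E[-2S+5] = Σ (-2s+5)·P(S=s)
 = 1·1/10 + (-1)·3/20 + (-3)·1/5 + (-5)·1/4 + (-7)·3/10
 = 1/10 + (-3/20) + (-3/5) + (-5/4) + (-21/10)
 = -4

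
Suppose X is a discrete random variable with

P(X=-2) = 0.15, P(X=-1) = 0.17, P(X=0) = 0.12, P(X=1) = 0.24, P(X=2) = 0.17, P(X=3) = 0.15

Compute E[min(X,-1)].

-1.15

E[min(X,-1)] = Σ min(x,-1)·P(X=x)
 = (-2)·0.15 + (-1)·0.17 + (-1)·0.12 + (-1)·0.24 + (-1)·0.17 + (-1)·0.15
 = (-0.3) + (-0.17) + (-0.12) + (-0.24) + (-0.17) + (-0.15)
 = -1.15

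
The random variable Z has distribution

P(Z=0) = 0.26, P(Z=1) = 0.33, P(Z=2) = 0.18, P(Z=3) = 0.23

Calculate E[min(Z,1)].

0.74

E[min(Z,1)] = Σ min(z,1)·P(Z=z)
 = 0·0.26 + 1·0.33 + 1·0.18 + 1·0.23
 = 0 + 0.33 + 0.18 + 0.23
 = 0.74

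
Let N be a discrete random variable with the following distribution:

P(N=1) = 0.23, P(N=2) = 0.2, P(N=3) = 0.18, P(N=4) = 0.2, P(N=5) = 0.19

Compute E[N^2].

E[N^2] = Σ n^2·P(N=n)
 = 1·0.23 + 4·0.2 + 9·0.18 + 16·0.2 + 25·0.19
 = 0.23 + 0.8 + 1.62 + 3.2 + 4.75
 = 10.6

10.6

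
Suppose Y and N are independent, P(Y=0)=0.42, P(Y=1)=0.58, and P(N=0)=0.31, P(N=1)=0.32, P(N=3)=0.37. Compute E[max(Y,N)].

1.6098

E[max(Y,N)] = Σ_y Σ_n max(y,n) · P(Y=y)P(N=n)
 = 0·0.1302 + 1·0.1344 + 3·0.1554 + 1·0.1798 + 1·0.1856 + 3·0.2146
 = 0 + 0.1344 + 0.4662 + 0.1798 + 0.1856 + 0.6438
 = 1.6098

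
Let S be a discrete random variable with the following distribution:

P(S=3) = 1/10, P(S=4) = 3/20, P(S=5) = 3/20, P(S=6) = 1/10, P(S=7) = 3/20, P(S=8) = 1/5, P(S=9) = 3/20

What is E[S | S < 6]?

P(S < 6) = 1/10 + 3/20 + 3/20 = 2/5.
E[S | S < 6] = [3·1/10 + 4·3/20 + 5·3/20] / (2/5)
 = 33/20 / (2/5)
 = 33/8

4.125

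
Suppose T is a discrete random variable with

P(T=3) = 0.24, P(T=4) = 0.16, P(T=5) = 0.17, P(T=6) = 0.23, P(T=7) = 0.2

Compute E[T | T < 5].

3.4

P(T < 5) = 0.24 + 0.16 = 0.4.
E[T | T < 5] = [3·0.24 + 4·0.16] / 0.4
 = 1.36 / 0.4
 = 17/5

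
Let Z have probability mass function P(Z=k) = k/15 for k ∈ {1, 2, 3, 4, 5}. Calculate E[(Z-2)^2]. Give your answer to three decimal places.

E[(Z-2)^2] = Σ (z-2)^2·P(Z=z)
 = 1·1/15 + 0·2/15 + 1·1/5 + 4·4/15 + 9·1/3
 = 1/15 + 0 + 1/5 + 16/15 + 3
 = 13/3

4.333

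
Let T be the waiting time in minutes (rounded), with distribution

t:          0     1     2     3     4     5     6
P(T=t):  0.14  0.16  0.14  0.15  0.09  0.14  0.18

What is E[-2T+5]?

E[-2T+5] = Σ (-2t+5)·P(T=t)
 = 5·0.14 + 3·0.16 + 1·0.14 + (-1)·0.15 + (-3)·0.09 + (-5)·0.14 + (-7)·0.18
 = 0.7 + 0.48 + 0.14 + (-0.15) + (-0.27) + (-0.7) + (-1.26)
 = -1.06

-1.06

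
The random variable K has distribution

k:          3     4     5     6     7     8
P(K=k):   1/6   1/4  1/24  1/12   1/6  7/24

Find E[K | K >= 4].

P(K >= 4) = 1/4 + 1/24 + 1/12 + 1/6 + 7/24 = 5/6.
E[K | K >= 4] = [4·1/4 + 5·1/24 + 6·1/12 + 7·1/6 + 8·7/24] / (5/6)
 = 125/24 / (5/6)
 = 25/4

6.25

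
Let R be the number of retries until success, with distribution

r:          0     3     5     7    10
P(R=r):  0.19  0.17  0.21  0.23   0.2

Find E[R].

E[R] = Σ r·P(R=r)
 = 0·0.19 + 3·0.17 + 5·0.21 + 7·0.23 + 10·0.2
 = 0 + 0.51 + 1.05 + 1.61 + 2
 = 5.17

5.17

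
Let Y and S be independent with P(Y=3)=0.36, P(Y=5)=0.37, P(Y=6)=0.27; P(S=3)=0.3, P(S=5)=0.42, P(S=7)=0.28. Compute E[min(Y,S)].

3.9716

E[min(Y,S)] = Σ_y Σ_s min(y,s) · P(Y=y)P(S=s)
 = 3·0.108 + 3·0.1512 + 3·0.1008 + 3·0.111 + 5·0.1554 + 5·0.1036 + 3·0.081 + 5·0.1134 + 6·0.0756
 = 0.324 + 0.4536 + 0.3024 + 0.333 + 0.777 + 0.518 + 0.243 + 0.567 + 0.4536
 = 3.9716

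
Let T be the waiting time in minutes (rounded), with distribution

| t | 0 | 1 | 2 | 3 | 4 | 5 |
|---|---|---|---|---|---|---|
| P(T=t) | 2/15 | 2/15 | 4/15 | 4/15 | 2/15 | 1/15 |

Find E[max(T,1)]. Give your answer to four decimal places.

E[max(T,1)] = Σ max(t,1)·P(T=t)
 = 1·2/15 + 1·2/15 + 2·4/15 + 3·4/15 + 4·2/15 + 5·1/15
 = 2/15 + 2/15 + 8/15 + 4/5 + 8/15 + 1/3
 = 37/15

2.4667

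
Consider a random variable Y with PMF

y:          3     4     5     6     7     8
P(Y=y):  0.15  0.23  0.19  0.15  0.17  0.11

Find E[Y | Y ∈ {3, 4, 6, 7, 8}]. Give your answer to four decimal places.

P(Y ∈ {3, 4, 6, 7, 8}) = 0.15 + 0.23 + 0.15 + 0.17 + 0.11 = 0.81.
E[Y | Y ∈ {3, 4, 6, 7, 8}] = [3·0.15 + 4·0.23 + 6·0.15 + 7·0.17 + 8·0.11] / 0.81
 = 4.34 / 0.81
 = 434/81

5.3580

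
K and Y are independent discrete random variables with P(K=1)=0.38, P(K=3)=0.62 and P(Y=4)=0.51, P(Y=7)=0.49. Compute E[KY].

12.2528

E[KY] = Σ_k Σ_y ky · P(K=k)P(Y=y)
 = 4·0.1938 + 7·0.1862 + 12·0.3162 + 21·0.3038
 = 0.7752 + 1.3034 + 3.7944 + 6.3798
 = 12.2528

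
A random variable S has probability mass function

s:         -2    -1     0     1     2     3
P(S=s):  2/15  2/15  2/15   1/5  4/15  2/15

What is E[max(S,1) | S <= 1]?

1

P(S <= 1) = 2/15 + 2/15 + 2/15 + 1/5 = 3/5.
E[max(S,1) | S <= 1] = [1·2/15 + 1·2/15 + 1·2/15 + 1·1/5] / (3/5)
 = 3/5 / (3/5)
 = 1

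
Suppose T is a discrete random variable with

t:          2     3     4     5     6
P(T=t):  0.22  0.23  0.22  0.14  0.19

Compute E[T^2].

16.81

E[T^2] = Σ t^2·P(T=t)
 = 4·0.22 + 9·0.23 + 16·0.22 + 25·0.14 + 36·0.19
 = 0.88 + 2.07 + 3.52 + 3.5 + 6.84
 = 16.81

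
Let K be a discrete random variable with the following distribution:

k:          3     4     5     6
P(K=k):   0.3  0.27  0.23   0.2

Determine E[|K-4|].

0.93

E[|K-4|] = Σ |k-4|·P(K=k)
 = 1·0.3 + 0·0.27 + 1·0.23 + 2·0.2
 = 0.3 + 0 + 0.23 + 0.4
 = 0.93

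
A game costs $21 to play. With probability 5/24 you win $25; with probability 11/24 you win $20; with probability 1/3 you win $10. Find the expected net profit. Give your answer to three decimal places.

E[payout] = 25·5/24 + 20·11/24 + 10·1/3
 = 125/24 + 55/6 + 10/3
 = 425/24
Net = 425/24 - 21 = -79/24

-3.292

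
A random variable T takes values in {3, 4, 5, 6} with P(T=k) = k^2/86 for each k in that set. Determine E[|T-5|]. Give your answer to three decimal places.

0.814

E[|T-5|] = Σ |t-5|·P(T=t)
 = 2·9/86 + 1·8/43 + 0·25/86 + 1·18/43
 = 9/43 + 8/43 + 0 + 18/43
 = 35/43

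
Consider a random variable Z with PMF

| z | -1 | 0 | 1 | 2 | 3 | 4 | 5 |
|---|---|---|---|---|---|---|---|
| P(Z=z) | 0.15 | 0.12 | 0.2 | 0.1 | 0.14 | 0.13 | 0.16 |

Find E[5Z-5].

E[5Z-5] = Σ (5z-5)·P(Z=z)
 = (-10)·0.15 + (-5)·0.12 + 0·0.2 + 5·0.1 + 10·0.14 + 15·0.13 + 20·0.16
 = (-1.5) + (-0.6) + 0 + 0.5 + 1.4 + 1.95 + 3.2
 = 4.95

4.95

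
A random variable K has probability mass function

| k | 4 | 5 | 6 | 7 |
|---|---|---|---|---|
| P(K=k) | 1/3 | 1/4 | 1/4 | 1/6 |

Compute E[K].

5.25

E[K] = Σ k·P(K=k)
 = 4·1/3 + 5·1/4 + 6·1/4 + 7·1/6
 = 4/3 + 5/4 + 3/2 + 7/6
 = 21/4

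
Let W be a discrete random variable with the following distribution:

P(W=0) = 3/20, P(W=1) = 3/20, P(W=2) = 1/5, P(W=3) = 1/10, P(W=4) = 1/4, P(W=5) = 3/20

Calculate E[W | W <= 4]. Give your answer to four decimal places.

2.1765

P(W <= 4) = 3/20 + 3/20 + 1/5 + 1/10 + 1/4 = 17/20.
E[W | W <= 4] = [0·3/20 + 1·3/20 + 2·1/5 + 3·1/10 + 4·1/4] / (17/20)
 = 37/20 / (17/20)
 = 37/17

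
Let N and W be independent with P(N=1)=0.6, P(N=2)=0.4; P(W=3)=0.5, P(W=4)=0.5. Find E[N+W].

4.9

E[N+W] = Σ_n Σ_w (n+w) · P(N=n)P(W=w)
 = 4·0.3 + 5·0.3 + 5·0.2 + 6·0.2
 = 1.2 + 1.5 + 1 + 1.2
 = 4.9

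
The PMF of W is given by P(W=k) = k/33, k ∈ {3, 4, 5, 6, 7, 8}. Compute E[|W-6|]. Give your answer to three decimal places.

1.364

E[|W-6|] = Σ |w-6|·P(W=w)
 = 3·1/11 + 2·4/33 + 1·5/33 + 0·2/11 + 1·7/33 + 2·8/33
 = 3/11 + 8/33 + 5/33 + 0 + 7/33 + 16/33
 = 15/11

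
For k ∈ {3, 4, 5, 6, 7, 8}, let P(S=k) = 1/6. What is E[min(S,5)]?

E[min(S,5)] = Σ min(s,5)·P(S=s)
 = 3·1/6 + 4·1/6 + 5·1/6 + 5·1/6 + 5·1/6 + 5·1/6
 = 1/2 + 2/3 + 5/6 + 5/6 + 5/6 + 5/6
 = 9/2

4.5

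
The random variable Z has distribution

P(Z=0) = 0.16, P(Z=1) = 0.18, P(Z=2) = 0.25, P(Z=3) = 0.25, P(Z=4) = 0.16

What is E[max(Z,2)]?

2.57

E[max(Z,2)] = Σ max(z,2)·P(Z=z)
 = 2·0.16 + 2·0.18 + 2·0.25 + 3·0.25 + 4·0.16
 = 0.32 + 0.36 + 0.5 + 0.75 + 0.64
 = 2.57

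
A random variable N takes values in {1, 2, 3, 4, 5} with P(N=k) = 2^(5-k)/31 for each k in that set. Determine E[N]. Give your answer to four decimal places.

1.8387

E[N] = Σ n·P(N=n)
 = 1·16/31 + 2·8/31 + 3·4/31 + 4·2/31 + 5·1/31
 = 16/31 + 16/31 + 12/31 + 8/31 + 5/31
 = 57/31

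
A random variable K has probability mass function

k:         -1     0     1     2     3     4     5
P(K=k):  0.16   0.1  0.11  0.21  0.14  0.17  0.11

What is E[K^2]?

E[K^2] = Σ k^2·P(K=k)
 = 1·0.16 + 0·0.1 + 1·0.11 + 4·0.21 + 9·0.14 + 16·0.17 + 25·0.11
 = 0.16 + 0 + 0.11 + 0.84 + 1.26 + 2.72 + 2.75
 = 7.84

7.84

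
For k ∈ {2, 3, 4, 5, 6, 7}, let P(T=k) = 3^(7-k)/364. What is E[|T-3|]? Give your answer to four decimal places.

0.8269

E[|T-3|] = Σ |t-3|·P(T=t)
 = 1·243/364 + 0·81/364 + 1·27/364 + 2·9/364 + 3·3/364 + 4·1/364
 = 243/364 + 0 + 27/364 + 9/182 + 9/364 + 1/91
 = 43/52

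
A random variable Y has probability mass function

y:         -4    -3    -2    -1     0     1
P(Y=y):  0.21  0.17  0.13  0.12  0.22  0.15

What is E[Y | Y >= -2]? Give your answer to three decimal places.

P(Y >= -2) = 0.13 + 0.12 + 0.22 + 0.15 = 0.62.
E[Y | Y >= -2] = [(-2)·0.13 + (-1)·0.12 + 0·0.22 + 1·0.15] / 0.62
 = -0.23 / 0.62
 = -23/62

-0.371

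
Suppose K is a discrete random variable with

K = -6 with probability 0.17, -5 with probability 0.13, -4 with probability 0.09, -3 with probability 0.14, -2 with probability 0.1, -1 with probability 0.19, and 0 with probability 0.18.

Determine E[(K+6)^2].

14.58

E[(K+6)^2] = Σ (k+6)^2·P(K=k)
 = 0·0.17 + 1·0.13 + 4·0.09 + 9·0.14 + 16·0.1 + 25·0.19 + 36·0.18
 = 0 + 0.13 + 0.36 + 1.26 + 1.6 + 4.75 + 6.48
 = 14.58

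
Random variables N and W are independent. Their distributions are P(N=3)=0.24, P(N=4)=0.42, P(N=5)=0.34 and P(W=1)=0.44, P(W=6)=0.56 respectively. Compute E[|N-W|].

2.428

E[|N-W|] = Σ_n Σ_w |n-w| · P(N=n)P(W=w)
 = 2·0.1056 + 3·0.1344 + 3·0.1848 + 2·0.2352 + 4·0.1496 + 1·0.1904
 = 0.2112 + 0.4032 + 0.5544 + 0.4704 + 0.5984 + 0.1904
 = 2.428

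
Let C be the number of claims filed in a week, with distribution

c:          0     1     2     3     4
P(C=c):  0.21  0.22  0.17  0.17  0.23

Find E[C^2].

6.11

E[C^2] = Σ c^2·P(C=c)
 = 0·0.21 + 1·0.22 + 4·0.17 + 9·0.17 + 16·0.23
 = 0 + 0.22 + 0.68 + 1.53 + 3.68
 = 6.11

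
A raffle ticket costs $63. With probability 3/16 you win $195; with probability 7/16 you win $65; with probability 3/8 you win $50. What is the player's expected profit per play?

20.75

E[payout] = 195·3/16 + 65·7/16 + 50·3/8
 = 585/16 + 455/16 + 75/4
 = 335/4
Net = 335/4 - 63 = 83/4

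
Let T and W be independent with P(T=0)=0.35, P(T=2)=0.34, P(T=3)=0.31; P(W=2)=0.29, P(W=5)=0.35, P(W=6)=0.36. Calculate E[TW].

7.2289

E[TW] = Σ_t Σ_w tw · P(T=t)P(W=w)
 = 0·0.1015 + 0·0.1225 + 0·0.126 + 4·0.0986 + 10·0.119 + 12·0.1224 + 6·0.0899 + 15·0.1085 + 18·0.1116
 = 0 + 0 + 0 + 0.3944 + 1.19 + 1.4688 + 0.5394 + 1.6275 + 2.0088
 = 7.2289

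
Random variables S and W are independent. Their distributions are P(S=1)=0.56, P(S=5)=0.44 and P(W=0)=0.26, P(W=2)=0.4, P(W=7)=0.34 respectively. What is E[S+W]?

5.94

E[S+W] = Σ_s Σ_w (s+w) · P(S=s)P(W=w)
 = 1·0.1456 + 3·0.224 + 8·0.1904 + 5·0.1144 + 7·0.176 + 12·0.1496
 = 0.1456 + 0.672 + 1.5232 + 0.572 + 1.232 + 1.7952
 = 5.94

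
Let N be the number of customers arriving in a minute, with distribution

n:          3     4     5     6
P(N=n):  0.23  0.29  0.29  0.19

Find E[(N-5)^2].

E[(N-5)^2] = Σ (n-5)^2·P(N=n)
 = 4·0.23 + 1·0.29 + 0·0.29 + 1·0.19
 = 0.92 + 0.29 + 0 + 0.19
 = 1.4

1.4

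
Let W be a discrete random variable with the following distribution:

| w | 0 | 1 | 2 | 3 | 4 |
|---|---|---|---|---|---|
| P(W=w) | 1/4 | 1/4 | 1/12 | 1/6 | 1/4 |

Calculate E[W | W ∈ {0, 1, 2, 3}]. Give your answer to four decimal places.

1.2222

P(W ∈ {0, 1, 2, 3}) = 1/4 + 1/4 + 1/12 + 1/6 = 3/4.
E[W | W ∈ {0, 1, 2, 3}] = [0·1/4 + 1·1/4 + 2·1/12 + 3·1/6] / (3/4)
 = 11/12 / (3/4)
 = 11/9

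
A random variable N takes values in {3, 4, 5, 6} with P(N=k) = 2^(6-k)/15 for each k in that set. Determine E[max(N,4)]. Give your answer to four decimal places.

E[max(N,4)] = Σ max(n,4)·P(N=n)
 = 4·8/15 + 4·4/15 + 5·2/15 + 6·1/15
 = 32/15 + 16/15 + 2/3 + 2/5
 = 64/15

4.2667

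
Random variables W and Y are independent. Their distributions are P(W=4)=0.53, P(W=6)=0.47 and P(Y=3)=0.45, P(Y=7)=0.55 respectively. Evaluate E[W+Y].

E[W+Y] = Σ_w Σ_y (w+y) · P(W=w)P(Y=y)
 = 7·0.2385 + 11·0.2915 + 9·0.2115 + 13·0.2585
 = 1.6695 + 3.2065 + 1.9035 + 3.3605
 = 10.14

10.14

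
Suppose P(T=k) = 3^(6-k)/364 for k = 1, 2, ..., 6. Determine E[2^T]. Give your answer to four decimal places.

E[2^T] = Σ 2^t·P(T=t)
 = 2·243/364 + 4·81/364 + 8·27/364 + 16·9/364 + 32·3/364 + 64·1/364
 = 243/182 + 81/91 + 54/91 + 36/91 + 24/91 + 16/91
 = 95/26

3.6538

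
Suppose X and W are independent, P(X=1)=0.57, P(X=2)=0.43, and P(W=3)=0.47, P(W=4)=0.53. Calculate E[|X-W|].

E[|X-W|] = Σ_x Σ_w |x-w| · P(X=x)P(W=w)
 = 2·0.2679 + 3·0.3021 + 1·0.2021 + 2·0.2279
 = 0.5358 + 0.9063 + 0.2021 + 0.4558
 = 2.1

2.1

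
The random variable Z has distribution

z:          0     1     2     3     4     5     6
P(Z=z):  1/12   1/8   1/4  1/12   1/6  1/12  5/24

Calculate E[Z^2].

E[Z^2] = Σ z^2·P(Z=z)
 = 0·1/12 + 1·1/8 + 4·1/4 + 9·1/12 + 16·1/6 + 25·1/12 + 36·5/24
 = 0 + 1/8 + 1 + 3/4 + 8/3 + 25/12 + 15/2
 = 113/8

14.125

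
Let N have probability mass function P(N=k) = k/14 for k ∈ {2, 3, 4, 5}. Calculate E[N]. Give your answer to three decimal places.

E[N] = Σ n·P(N=n)
 = 2·1/7 + 3·3/14 + 4·2/7 + 5·5/14
 = 2/7 + 9/14 + 8/7 + 25/14
 = 27/7

3.857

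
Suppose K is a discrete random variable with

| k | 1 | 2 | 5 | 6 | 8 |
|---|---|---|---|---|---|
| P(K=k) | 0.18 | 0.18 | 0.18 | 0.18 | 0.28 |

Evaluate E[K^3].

E[K^3] = Σ k^3·P(K=k)
 = 1·0.18 + 8·0.18 + 125·0.18 + 216·0.18 + 512·0.28
 = 0.18 + 1.44 + 22.5 + 38.88 + 143.36
 = 206.36

206.36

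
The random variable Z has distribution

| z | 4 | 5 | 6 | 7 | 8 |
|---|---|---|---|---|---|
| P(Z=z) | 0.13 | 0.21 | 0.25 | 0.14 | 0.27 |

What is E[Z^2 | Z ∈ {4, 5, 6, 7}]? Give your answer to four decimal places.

P(Z ∈ {4, 5, 6, 7}) = 0.13 + 0.21 + 0.25 + 0.14 = 0.73.
E[Z^2 | Z ∈ {4, 5, 6, 7}] = [16·0.13 + 25·0.21 + 36·0.25 + 49·0.14] / 0.73
 = 23.19 / 0.73
 = 2319/73

31.7671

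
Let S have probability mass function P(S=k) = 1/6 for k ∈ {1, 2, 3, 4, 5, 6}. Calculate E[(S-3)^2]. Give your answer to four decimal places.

3.1667

E[(S-3)^2] = Σ (s-3)^2·P(S=s)
 = 4·1/6 + 1·1/6 + 0·1/6 + 1·1/6 + 4·1/6 + 9·1/6
 = 2/3 + 1/6 + 0 + 1/6 + 2/3 + 3/2
 = 19/6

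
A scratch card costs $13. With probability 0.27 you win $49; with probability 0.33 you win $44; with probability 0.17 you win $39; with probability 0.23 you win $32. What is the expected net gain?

E[payout] = 49·0.27 + 44·0.33 + 39·0.17 + 32·0.23
 = 13.23 + 14.52 + 6.63 + 7.36
 = 41.74
Net = 41.74 - 13 = 28.74

28.74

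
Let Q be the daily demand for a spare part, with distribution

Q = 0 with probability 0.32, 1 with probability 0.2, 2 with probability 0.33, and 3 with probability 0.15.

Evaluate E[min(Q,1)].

E[min(Q,1)] = Σ min(q,1)·P(Q=q)
 = 0·0.32 + 1·0.2 + 1·0.33 + 1·0.15
 = 0 + 0.2 + 0.33 + 0.15
 = 0.68

0.68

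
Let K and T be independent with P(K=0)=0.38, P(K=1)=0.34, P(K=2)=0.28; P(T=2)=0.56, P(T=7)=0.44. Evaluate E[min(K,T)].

E[min(K,T)] = Σ_k Σ_t min(k,t) · P(K=k)P(T=t)
 = 0·0.2128 + 0·0.1672 + 1·0.1904 + 1·0.1496 + 2·0.1568 + 2·0.1232
 = 0 + 0 + 0.1904 + 0.1496 + 0.3136 + 0.2464
 = 0.9

0.9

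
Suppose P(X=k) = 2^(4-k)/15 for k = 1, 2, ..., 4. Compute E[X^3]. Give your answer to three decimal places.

10.533

E[X^3] = Σ x^3·P(X=x)
 = 1·8/15 + 8·4/15 + 27·2/15 + 64·1/15
 = 8/15 + 32/15 + 18/5 + 64/15
 = 158/15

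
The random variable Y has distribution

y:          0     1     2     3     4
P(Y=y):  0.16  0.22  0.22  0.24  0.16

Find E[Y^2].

5.82

E[Y^2] = Σ y^2·P(Y=y)
 = 0·0.16 + 1·0.22 + 4·0.22 + 9·0.24 + 16·0.16
 = 0 + 0.22 + 0.88 + 2.16 + 2.56
 = 5.82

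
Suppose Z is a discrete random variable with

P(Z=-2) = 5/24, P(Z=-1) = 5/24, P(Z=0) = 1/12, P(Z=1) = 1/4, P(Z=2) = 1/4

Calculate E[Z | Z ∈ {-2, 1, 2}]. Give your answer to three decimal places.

0.471

P(Z ∈ {-2, 1, 2}) = 5/24 + 1/4 + 1/4 = 17/24.
E[Z | Z ∈ {-2, 1, 2}] = [(-2)·5/24 + 1·1/4 + 2·1/4] / (17/24)
 = 1/3 / (17/24)
 = 8/17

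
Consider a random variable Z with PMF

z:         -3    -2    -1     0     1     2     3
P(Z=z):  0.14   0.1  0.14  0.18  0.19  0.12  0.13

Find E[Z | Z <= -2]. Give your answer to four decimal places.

P(Z <= -2) = 0.14 + 0.1 = 0.24.
E[Z | Z <= -2] = [(-3)·0.14 + (-2)·0.1] / 0.24
 = -0.62 / 0.24
 = -31/12

-2.5833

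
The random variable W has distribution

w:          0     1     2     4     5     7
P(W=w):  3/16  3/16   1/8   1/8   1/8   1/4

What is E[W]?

E[W] = Σ w·P(W=w)
 = 0·3/16 + 1·3/16 + 2·1/8 + 4·1/8 + 5·1/8 + 7·1/4
 = 0 + 3/16 + 1/4 + 1/2 + 5/8 + 7/4
 = 53/16

3.3125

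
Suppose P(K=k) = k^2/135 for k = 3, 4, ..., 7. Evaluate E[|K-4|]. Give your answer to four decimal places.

1.8741

E[|K-4|] = Σ |k-4|·P(K=k)
 = 1·1/15 + 0·16/135 + 1·5/27 + 2·4/15 + 3·49/135
 = 1/15 + 0 + 5/27 + 8/15 + 49/45
 = 253/135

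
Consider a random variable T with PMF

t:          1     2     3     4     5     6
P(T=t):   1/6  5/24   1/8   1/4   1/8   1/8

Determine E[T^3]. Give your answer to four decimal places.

E[T^3] = Σ t^3·P(T=t)
 = 1·1/6 + 8·5/24 + 27·1/8 + 64·1/4 + 125·1/8 + 216·1/8
 = 1/6 + 5/3 + 27/8 + 16 + 125/8 + 27
 = 383/6

63.8333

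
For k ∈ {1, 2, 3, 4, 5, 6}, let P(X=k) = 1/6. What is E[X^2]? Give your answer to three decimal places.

15.167

E[X^2] = Σ x^2·P(X=x)
 = 1·1/6 + 4·1/6 + 9·1/6 + 16·1/6 + 25·1/6 + 36·1/6
 = 1/6 + 2/3 + 3/2 + 8/3 + 25/6 + 6
 = 91/6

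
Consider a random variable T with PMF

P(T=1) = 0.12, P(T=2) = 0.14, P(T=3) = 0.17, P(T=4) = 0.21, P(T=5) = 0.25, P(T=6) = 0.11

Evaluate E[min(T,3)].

E[min(T,3)] = Σ min(t,3)·P(T=t)
 = 1·0.12 + 2·0.14 + 3·0.17 + 3·0.21 + 3·0.25 + 3·0.11
 = 0.12 + 0.28 + 0.51 + 0.63 + 0.75 + 0.33
 = 2.62

2.62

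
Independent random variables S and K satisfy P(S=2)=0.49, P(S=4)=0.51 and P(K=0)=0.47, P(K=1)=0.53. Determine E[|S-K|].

E[|S-K|] = Σ_s Σ_k |s-k| · P(S=s)P(K=k)
 = 2·0.2303 + 1·0.2597 + 4·0.2397 + 3·0.2703
 = 0.4606 + 0.2597 + 0.9588 + 0.8109
 = 2.49

2.49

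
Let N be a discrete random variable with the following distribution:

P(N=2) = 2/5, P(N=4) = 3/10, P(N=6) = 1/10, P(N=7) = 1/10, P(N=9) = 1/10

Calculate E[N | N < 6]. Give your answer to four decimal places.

2.8571

P(N < 6) = 2/5 + 3/10 = 7/10.
E[N | N < 6] = [2·2/5 + 4·3/10] / (7/10)
 = 2 / (7/10)
 = 20/7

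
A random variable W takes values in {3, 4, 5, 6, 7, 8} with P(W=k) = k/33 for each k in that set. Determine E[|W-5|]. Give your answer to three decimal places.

E[|W-5|] = Σ |w-5|·P(W=w)
 = 2·1/11 + 1·4/33 + 0·5/33 + 1·2/11 + 2·7/33 + 3·8/33
 = 2/11 + 4/33 + 0 + 2/11 + 14/33 + 8/11
 = 18/11

1.636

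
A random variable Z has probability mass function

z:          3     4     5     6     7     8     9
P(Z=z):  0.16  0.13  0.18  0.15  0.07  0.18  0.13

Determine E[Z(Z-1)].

33

E[Z(Z-1)] = Σ z(z-1)·P(Z=z)
 = 6·0.16 + 12·0.13 + 20·0.18 + 30·0.15 + 42·0.07 + 56·0.18 + 72·0.13
 = 0.96 + 1.56 + 3.6 + 4.5 + 2.94 + 10.08 + 9.36
 = 33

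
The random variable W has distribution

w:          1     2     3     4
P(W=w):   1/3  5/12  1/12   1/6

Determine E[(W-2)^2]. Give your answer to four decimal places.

E[(W-2)^2] = Σ (w-2)^2·P(W=w)
 = 1·1/3 + 0·5/12 + 1·1/12 + 4·1/6
 = 1/3 + 0 + 1/12 + 2/3
 = 13/12

1.0833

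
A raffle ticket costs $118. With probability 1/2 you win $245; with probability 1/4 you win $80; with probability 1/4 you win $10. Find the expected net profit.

E[payout] = 245·1/2 + 80·1/4 + 10·1/4
 = 245/2 + 20 + 5/2
 = 145
Net = 145 - 118 = 27

27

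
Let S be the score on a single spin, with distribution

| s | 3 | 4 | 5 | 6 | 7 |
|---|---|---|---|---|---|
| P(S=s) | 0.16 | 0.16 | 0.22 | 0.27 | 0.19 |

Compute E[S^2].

28.53

E[S^2] = Σ s^2·P(S=s)
 = 9·0.16 + 16·0.16 + 25·0.22 + 36·0.27 + 49·0.19
 = 1.44 + 2.56 + 5.5 + 9.72 + 9.31
 = 28.53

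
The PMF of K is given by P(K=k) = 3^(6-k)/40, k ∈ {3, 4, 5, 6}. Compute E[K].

E[K] = Σ k·P(K=k)
 = 3·27/40 + 4·9/40 + 5·3/40 + 6·1/40
 = 81/40 + 9/10 + 3/8 + 3/20
 = 69/20

3.45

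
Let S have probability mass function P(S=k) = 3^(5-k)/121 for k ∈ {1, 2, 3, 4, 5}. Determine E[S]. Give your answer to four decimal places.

E[S] = Σ s·P(S=s)
 = 1·81/121 + 2·27/121 + 3·9/121 + 4·3/121 + 5·1/121
 = 81/121 + 54/121 + 27/121 + 12/121 + 5/121
 = 179/121

1.4793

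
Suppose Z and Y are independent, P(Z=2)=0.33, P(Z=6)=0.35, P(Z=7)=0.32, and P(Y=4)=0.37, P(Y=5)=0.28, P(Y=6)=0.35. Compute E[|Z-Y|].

1.9868

E[|Z-Y|] = Σ_z Σ_y |z-y| · P(Z=z)P(Y=y)
 = 2·0.1221 + 3·0.0924 + 4·0.1155 + 2·0.1295 + 1·0.098 + 0·0.1225 + 3·0.1184 + 2·0.0896 + 1·0.112
 = 0.2442 + 0.2772 + 0.462 + 0.259 + 0.098 + 0 + 0.3552 + 0.1792 + 0.112
 = 1.9868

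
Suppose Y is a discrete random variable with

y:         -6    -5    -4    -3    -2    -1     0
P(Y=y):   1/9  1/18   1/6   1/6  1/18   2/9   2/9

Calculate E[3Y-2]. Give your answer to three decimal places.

E[3Y-2] = Σ (3y-2)·P(Y=y)
 = (-20)·1/9 + (-17)·1/18 + (-14)·1/6 + (-11)·1/6 + (-8)·1/18 + (-5)·2/9 + (-2)·2/9
 = (-20/9) + (-17/18) + (-7/3) + (-11/6) + (-4/9) + (-10/9) + (-4/9)
 = -28/3

-9.333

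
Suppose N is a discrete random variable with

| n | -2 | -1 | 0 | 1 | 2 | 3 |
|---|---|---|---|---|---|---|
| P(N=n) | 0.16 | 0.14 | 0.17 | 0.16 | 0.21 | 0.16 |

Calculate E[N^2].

3.22

E[N^2] = Σ n^2·P(N=n)
 = 4·0.16 + 1·0.14 + 0·0.17 + 1·0.16 + 4·0.21 + 9·0.16
 = 0.64 + 0.14 + 0 + 0.16 + 0.84 + 1.44
 = 3.22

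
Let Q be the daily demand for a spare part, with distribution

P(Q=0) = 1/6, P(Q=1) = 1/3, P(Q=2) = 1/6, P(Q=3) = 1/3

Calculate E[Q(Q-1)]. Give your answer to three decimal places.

2.333

E[Q(Q-1)] = Σ q(q-1)·P(Q=q)
 = 0·1/6 + 0·1/3 + 2·1/6 + 6·1/3
 = 0 + 0 + 1/3 + 2
 = 7/3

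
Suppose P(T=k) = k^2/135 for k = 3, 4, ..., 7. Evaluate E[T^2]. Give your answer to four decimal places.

34.5111

E[T^2] = Σ t^2·P(T=t)
 = 9·1/15 + 16·16/135 + 25·5/27 + 36·4/15 + 49·49/135
 = 3/5 + 256/135 + 125/27 + 48/5 + 2401/135
 = 1553/45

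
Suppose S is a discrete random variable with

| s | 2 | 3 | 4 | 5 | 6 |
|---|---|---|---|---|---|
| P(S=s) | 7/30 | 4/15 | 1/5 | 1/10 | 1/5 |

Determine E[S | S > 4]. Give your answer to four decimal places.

5.6667

P(S > 4) = 1/10 + 1/5 = 3/10.
E[S | S > 4] = [5·1/10 + 6·1/5] / (3/10)
 = 17/10 / (3/10)
 = 17/3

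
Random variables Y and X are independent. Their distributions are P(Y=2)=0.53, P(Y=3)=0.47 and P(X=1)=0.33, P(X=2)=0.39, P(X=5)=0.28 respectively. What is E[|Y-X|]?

E[|Y-X|] = Σ_y Σ_x |y-x| · P(Y=y)P(X=x)
 = 1·0.1749 + 0·0.2067 + 3·0.1484 + 2·0.1551 + 1·0.1833 + 2·0.1316
 = 0.1749 + 0 + 0.4452 + 0.3102 + 0.1833 + 0.2632
 = 1.3768

1.3768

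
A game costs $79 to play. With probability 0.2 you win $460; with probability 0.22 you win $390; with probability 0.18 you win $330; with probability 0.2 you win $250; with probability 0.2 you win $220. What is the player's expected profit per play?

E[payout] = 460·0.2 + 390·0.22 + 330·0.18 + 250·0.2 + 220·0.2
 = 92 + 85.8 + 59.4 + 50 + 44
 = 331.2
Net = 331.2 - 79 = 252.2

252.2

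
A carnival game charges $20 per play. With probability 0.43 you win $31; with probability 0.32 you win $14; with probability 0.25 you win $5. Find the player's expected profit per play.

E[payout] = 31·0.43 + 14·0.32 + 5·0.25
 = 13.33 + 4.48 + 1.25
 = 19.06
Net = 19.06 - 20 = -0.94

-0.94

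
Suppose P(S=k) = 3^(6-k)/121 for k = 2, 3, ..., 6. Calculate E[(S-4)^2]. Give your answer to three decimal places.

E[(S-4)^2] = Σ (s-4)^2·P(S=s)
 = 4·81/121 + 1·27/121 + 0·9/121 + 1·3/121 + 4·1/121
 = 324/121 + 27/121 + 0 + 3/121 + 4/121
 = 358/121

2.959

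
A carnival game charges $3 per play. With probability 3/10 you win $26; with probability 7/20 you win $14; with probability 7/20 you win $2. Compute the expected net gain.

E[payout] = 26·3/10 + 14·7/20 + 2·7/20
 = 39/5 + 49/10 + 7/10
 = 67/5
Net = 67/5 - 3 = 52/5

10.4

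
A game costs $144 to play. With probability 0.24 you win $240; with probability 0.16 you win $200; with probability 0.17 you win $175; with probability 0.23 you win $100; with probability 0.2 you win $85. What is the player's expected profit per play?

E[payout] = 240·0.24 + 200·0.16 + 175·0.17 + 100·0.23 + 85·0.2
 = 57.6 + 32 + 29.75 + 23 + 17
 = 159.35
Net = 159.35 - 144 = 15.35

15.35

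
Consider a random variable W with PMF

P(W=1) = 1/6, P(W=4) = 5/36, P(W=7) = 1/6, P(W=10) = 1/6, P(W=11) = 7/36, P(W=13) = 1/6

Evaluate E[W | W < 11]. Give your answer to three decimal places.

5.565

P(W < 11) = 1/6 + 5/36 + 1/6 + 1/6 = 23/36.
E[W | W < 11] = [1·1/6 + 4·5/36 + 7·1/6 + 10·1/6] / (23/36)
 = 32/9 / (23/36)
 = 128/23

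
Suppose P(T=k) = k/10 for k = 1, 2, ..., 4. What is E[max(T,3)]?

E[max(T,3)] = Σ max(t,3)·P(T=t)
 = 3·1/10 + 3·1/5 + 3·3/10 + 4·2/5
 = 3/10 + 3/5 + 9/10 + 8/5
 = 17/5

3.4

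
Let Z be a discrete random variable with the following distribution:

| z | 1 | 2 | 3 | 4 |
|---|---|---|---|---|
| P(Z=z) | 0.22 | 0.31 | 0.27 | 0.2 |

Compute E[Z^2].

E[Z^2] = Σ z^2·P(Z=z)
 = 1·0.22 + 4·0.31 + 9·0.27 + 16·0.2
 = 0.22 + 1.24 + 2.43 + 3.2
 = 7.09

7.09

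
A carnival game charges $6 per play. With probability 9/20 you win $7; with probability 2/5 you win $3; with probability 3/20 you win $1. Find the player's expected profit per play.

E[payout] = 7·9/20 + 3·2/5 + 1·3/20
 = 63/20 + 6/5 + 3/20
 = 9/2
Net = 9/2 - 6 = -3/2

-1.5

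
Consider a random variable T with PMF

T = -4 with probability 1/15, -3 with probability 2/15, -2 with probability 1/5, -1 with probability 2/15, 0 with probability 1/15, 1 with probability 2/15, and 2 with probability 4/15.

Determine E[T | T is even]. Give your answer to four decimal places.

-0.2222

P(T is even) = 1/15 + 1/5 + 1/15 + 4/15 = 3/5.
E[T | T is even] = [(-4)·1/15 + (-2)·1/5 + 0·1/15 + 2·4/15] / (3/5)
 = -2/15 / (3/5)
 = -2/9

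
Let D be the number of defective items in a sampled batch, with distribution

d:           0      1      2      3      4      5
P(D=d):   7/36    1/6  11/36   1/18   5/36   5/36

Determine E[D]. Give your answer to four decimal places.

E[D] = Σ d·P(D=d)
 = 0·7/36 + 1·1/6 + 2·11/36 + 3·1/18 + 4·5/36 + 5·5/36
 = 0 + 1/6 + 11/18 + 1/6 + 5/9 + 25/36
 = 79/36

2.1944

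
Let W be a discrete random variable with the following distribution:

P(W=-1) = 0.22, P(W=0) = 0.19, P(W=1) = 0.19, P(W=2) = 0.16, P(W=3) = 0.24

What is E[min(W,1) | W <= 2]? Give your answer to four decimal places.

P(W <= 2) = 0.22 + 0.19 + 0.19 + 0.16 = 0.76.
E[min(W,1) | W <= 2] = [(-1)·0.22 + 0·0.19 + 1·0.19 + 1·0.16] / 0.76
 = 0.13 / 0.76
 = 13/76

0.1711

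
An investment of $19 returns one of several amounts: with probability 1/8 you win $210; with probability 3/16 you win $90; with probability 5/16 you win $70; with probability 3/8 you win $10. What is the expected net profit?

E[payout] = 210·1/8 + 90·3/16 + 70·5/16 + 10·3/8
 = 105/4 + 135/8 + 175/8 + 15/4
 = 275/4
Net = 275/4 - 19 = 199/4

49.75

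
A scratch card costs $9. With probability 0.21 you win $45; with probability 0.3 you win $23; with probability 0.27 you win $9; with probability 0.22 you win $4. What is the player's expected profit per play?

E[payout] = 45·0.21 + 23·0.3 + 9·0.27 + 4·0.22
 = 9.45 + 6.9 + 2.43 + 0.88
 = 19.66
Net = 19.66 - 9 = 10.66

10.66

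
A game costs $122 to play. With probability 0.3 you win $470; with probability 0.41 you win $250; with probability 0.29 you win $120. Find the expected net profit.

E[payout] = 470·0.3 + 250·0.41 + 120·0.29
 = 141 + 102.5 + 34.8
 = 278.3
Net = 278.3 - 122 = 156.3

156.3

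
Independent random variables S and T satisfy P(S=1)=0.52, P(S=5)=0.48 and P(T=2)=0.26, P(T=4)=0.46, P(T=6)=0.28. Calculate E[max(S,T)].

4.6352

E[max(S,T)] = Σ_s Σ_t max(s,t) · P(S=s)P(T=t)
 = 2·0.1352 + 4·0.2392 + 6·0.1456 + 5·0.1248 + 5·0.2208 + 6·0.1344
 = 0.2704 + 0.9568 + 0.8736 + 0.624 + 1.104 + 0.8064
 = 4.6352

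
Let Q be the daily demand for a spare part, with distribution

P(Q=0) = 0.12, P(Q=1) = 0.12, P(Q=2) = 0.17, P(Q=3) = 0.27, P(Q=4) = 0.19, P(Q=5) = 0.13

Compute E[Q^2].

9.52

E[Q^2] = Σ q^2·P(Q=q)
 = 0·0.12 + 1·0.12 + 4·0.17 + 9·0.27 + 16·0.19 + 25·0.13
 = 0 + 0.12 + 0.68 + 2.43 + 3.04 + 3.25
 = 9.52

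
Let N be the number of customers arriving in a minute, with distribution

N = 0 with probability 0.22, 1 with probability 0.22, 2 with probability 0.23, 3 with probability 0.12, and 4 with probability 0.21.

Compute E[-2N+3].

-0.76

E[-2N+3] = Σ (-2n+3)·P(N=n)
 = 3·0.22 + 1·0.22 + (-1)·0.23 + (-3)·0.12 + (-5)·0.21
 = 0.66 + 0.22 + (-0.23) + (-0.36) + (-1.05)
 = -0.76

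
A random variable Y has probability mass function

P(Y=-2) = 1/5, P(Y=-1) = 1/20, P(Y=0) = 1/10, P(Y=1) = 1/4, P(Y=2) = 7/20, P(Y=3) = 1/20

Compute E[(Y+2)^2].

E[(Y+2)^2] = Σ (y+2)^2·P(Y=y)
 = 0·1/5 + 1·1/20 + 4·1/10 + 9·1/4 + 16·7/20 + 25·1/20
 = 0 + 1/20 + 2/5 + 9/4 + 28/5 + 5/4
 = 191/20

9.55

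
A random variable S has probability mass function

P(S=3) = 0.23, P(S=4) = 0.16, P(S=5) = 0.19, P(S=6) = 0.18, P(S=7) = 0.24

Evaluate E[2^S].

52.72

E[2^S] = Σ 2^s·P(S=s)
 = 8·0.23 + 16·0.16 + 32·0.19 + 64·0.18 + 128·0.24
 = 1.84 + 2.56 + 6.08 + 11.52 + 30.72
 = 52.72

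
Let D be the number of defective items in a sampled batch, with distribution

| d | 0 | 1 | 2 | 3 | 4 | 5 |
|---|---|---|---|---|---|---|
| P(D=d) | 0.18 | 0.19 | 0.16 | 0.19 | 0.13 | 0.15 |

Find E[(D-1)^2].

E[(D-1)^2] = Σ (d-1)^2·P(D=d)
 = 1·0.18 + 0·0.19 + 1·0.16 + 4·0.19 + 9·0.13 + 16·0.15
 = 0.18 + 0 + 0.16 + 0.76 + 1.17 + 2.4
 = 4.67

4.67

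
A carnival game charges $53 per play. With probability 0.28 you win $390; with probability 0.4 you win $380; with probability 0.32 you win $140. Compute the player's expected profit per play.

E[payout] = 390·0.28 + 380·0.4 + 140·0.32
 = 109.2 + 152 + 44.8
 = 306
Net = 306 - 53 = 253

253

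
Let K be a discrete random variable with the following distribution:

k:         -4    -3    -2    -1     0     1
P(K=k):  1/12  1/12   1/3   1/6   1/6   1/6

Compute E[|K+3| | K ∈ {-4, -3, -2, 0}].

1.375

P(K ∈ {-4, -3, -2, 0}) = 1/12 + 1/12 + 1/3 + 1/6 = 2/3.
E[|K+3| | K ∈ {-4, -3, -2, 0}] = [1·1/12 + 0·1/12 + 1·1/3 + 3·1/6] / (2/3)
 = 11/12 / (2/3)
 = 11/8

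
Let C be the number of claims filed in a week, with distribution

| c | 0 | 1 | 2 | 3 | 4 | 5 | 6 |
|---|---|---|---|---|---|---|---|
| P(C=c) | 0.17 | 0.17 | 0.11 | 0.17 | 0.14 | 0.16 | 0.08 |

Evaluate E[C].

2.74

E[C] = Σ c·P(C=c)
 = 0·0.17 + 1·0.17 + 2·0.11 + 3·0.17 + 4·0.14 + 5·0.16 + 6·0.08
 = 0 + 0.17 + 0.22 + 0.51 + 0.56 + 0.8 + 0.48
 = 2.74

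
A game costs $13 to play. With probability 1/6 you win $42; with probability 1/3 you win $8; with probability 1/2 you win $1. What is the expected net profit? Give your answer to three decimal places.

-2.833

E[payout] = 42·1/6 + 8·1/3 + 1·1/2
 = 7 + 8/3 + 1/2
 = 61/6
Net = 61/6 - 13 = -17/6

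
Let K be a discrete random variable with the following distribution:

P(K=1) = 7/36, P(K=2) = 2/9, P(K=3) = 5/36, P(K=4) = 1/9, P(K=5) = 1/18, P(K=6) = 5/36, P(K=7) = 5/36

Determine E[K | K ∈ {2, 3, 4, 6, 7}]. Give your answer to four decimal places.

4.1481

P(K ∈ {2, 3, 4, 6, 7}) = 2/9 + 5/36 + 1/9 + 5/36 + 5/36 = 3/4.
E[K | K ∈ {2, 3, 4, 6, 7}] = [2·2/9 + 3·5/36 + 4·1/9 + 6·5/36 + 7·5/36] / (3/4)
 = 28/9 / (3/4)
 = 112/27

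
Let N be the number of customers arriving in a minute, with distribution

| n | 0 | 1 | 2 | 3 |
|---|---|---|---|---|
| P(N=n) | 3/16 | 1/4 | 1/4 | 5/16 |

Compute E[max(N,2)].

E[max(N,2)] = Σ max(n,2)·P(N=n)
 = 2·3/16 + 2·1/4 + 2·1/4 + 3·5/16
 = 3/8 + 1/2 + 1/2 + 15/16
 = 37/16

2.3125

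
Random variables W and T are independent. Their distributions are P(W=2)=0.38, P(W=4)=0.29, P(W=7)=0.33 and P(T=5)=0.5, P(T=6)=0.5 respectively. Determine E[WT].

23.265

E[WT] = Σ_w Σ_t wt · P(W=w)P(T=t)
 = 10·0.19 + 12·0.19 + 20·0.145 + 24·0.145 + 35·0.165 + 42·0.165
 = 1.9 + 2.28 + 2.9 + 3.48 + 5.775 + 6.93
 = 23.265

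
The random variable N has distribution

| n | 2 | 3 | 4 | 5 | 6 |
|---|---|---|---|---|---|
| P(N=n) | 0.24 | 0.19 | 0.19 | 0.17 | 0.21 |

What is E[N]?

E[N] = Σ n·P(N=n)
 = 2·0.24 + 3·0.19 + 4·0.19 + 5·0.17 + 6·0.21
 = 0.48 + 0.57 + 0.76 + 0.85 + 1.26
 = 3.92

3.92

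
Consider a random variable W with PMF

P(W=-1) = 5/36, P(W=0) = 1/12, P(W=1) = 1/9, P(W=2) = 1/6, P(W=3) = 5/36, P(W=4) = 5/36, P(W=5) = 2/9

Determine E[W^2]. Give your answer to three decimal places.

9.944

E[W^2] = Σ w^2·P(W=w)
 = 1·5/36 + 0·1/12 + 1·1/9 + 4·1/6 + 9·5/36 + 16·5/36 + 25·2/9
 = 5/36 + 0 + 1/9 + 2/3 + 5/4 + 20/9 + 50/9
 = 179/18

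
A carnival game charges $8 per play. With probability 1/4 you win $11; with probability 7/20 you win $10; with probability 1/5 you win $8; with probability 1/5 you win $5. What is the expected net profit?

0.85

E[payout] = 11·1/4 + 10·7/20 + 8·1/5 + 5·1/5
 = 11/4 + 7/2 + 8/5 + 1
 = 177/20
Net = 177/20 - 8 = 17/20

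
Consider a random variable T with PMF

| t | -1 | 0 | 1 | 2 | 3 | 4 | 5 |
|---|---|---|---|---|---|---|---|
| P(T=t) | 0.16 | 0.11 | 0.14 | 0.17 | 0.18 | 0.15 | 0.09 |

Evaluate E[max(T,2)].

2.75

E[max(T,2)] = Σ max(t,2)·P(T=t)
 = 2·0.16 + 2·0.11 + 2·0.14 + 2·0.17 + 3·0.18 + 4·0.15 + 5·0.09
 = 0.32 + 0.22 + 0.28 + 0.34 + 0.54 + 0.6 + 0.45
 = 2.75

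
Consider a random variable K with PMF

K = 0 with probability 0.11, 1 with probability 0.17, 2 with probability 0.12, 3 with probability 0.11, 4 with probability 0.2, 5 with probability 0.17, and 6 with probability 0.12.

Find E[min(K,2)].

E[min(K,2)] = Σ min(k,2)·P(K=k)
 = 0·0.11 + 1·0.17 + 2·0.12 + 2·0.11 + 2·0.2 + 2·0.17 + 2·0.12
 = 0 + 0.17 + 0.24 + 0.22 + 0.4 + 0.34 + 0.24
 = 1.61

1.61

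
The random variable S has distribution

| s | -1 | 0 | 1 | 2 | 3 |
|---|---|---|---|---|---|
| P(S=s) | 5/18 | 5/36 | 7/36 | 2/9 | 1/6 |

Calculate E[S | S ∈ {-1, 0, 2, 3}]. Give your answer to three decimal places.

0.828

P(S ∈ {-1, 0, 2, 3}) = 5/18 + 5/36 + 2/9 + 1/6 = 29/36.
E[S | S ∈ {-1, 0, 2, 3}] = [(-1)·5/18 + 0·5/36 + 2·2/9 + 3·1/6] / (29/36)
 = 2/3 / (29/36)
 = 24/29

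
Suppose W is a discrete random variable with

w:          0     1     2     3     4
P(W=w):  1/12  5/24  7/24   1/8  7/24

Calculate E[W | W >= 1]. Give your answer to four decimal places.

2.5455

P(W >= 1) = 5/24 + 7/24 + 1/8 + 7/24 = 11/12.
E[W | W >= 1] = [1·5/24 + 2·7/24 + 3·1/8 + 4·7/24] / (11/12)
 = 7/3 / (11/12)
 = 28/11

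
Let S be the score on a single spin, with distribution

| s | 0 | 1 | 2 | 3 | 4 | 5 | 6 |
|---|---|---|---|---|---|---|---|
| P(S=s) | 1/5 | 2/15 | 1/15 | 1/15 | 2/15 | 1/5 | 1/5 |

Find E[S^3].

E[S^3] = Σ s^3·P(S=s)
 = 0·1/5 + 1·2/15 + 8·1/15 + 27·1/15 + 64·2/15 + 125·1/5 + 216·1/5
 = 0 + 2/15 + 8/15 + 9/5 + 128/15 + 25 + 216/5
 = 396/5

79.2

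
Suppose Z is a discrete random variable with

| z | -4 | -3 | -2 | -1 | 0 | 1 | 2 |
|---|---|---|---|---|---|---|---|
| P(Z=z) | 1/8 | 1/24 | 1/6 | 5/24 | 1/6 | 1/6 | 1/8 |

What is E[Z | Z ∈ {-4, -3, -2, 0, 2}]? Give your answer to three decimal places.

P(Z ∈ {-4, -3, -2, 0, 2}) = 1/8 + 1/24 + 1/6 + 1/6 + 1/8 = 5/8.
E[Z | Z ∈ {-4, -3, -2, 0, 2}] = [(-4)·1/8 + (-3)·1/24 + (-2)·1/6 + 0·1/6 + 2·1/8] / (5/8)
 = -17/24 / (5/8)
 = -17/15

-1.133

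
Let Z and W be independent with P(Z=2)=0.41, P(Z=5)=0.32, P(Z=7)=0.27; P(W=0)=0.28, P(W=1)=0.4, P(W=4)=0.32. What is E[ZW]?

E[ZW] = Σ_z Σ_w zw · P(Z=z)P(W=w)
 = 0·0.1148 + 2·0.164 + 8·0.1312 + 0·0.0896 + 5·0.128 + 20·0.1024 + 0·0.0756 + 7·0.108 + 28·0.0864
 = 0 + 0.328 + 1.0496 + 0 + 0.64 + 2.048 + 0 + 0.756 + 2.4192
 = 7.2408

7.2408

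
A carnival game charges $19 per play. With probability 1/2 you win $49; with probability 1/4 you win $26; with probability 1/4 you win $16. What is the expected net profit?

16

E[payout] = 49·1/2 + 26·1/4 + 16·1/4
 = 49/2 + 13/2 + 4
 = 35
Net = 35 - 19 = 16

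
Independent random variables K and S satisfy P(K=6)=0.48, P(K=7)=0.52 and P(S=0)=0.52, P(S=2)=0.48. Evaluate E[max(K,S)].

E[max(K,S)] = Σ_k Σ_s max(k,s) · P(K=k)P(S=s)
 = 6·0.2496 + 6·0.2304 + 7·0.2704 + 7·0.2496
 = 1.4976 + 1.3824 + 1.8928 + 1.7472
 = 6.52

6.52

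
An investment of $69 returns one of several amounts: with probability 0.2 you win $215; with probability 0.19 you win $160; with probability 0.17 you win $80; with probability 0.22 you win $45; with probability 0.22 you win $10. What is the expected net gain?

30.1

E[payout] = 215·0.2 + 160·0.19 + 80·0.17 + 45·0.22 + 10·0.22
 = 43 + 30.4 + 13.6 + 9.9 + 2.2
 = 99.1
Net = 99.1 - 69 = 30.1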